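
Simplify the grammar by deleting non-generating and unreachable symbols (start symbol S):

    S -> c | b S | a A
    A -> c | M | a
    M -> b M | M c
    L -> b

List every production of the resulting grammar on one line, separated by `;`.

Generating nonterminals: {A, L, S}.
Reachable from S after that: {A, S}.
Removed useless symbols: {L, M} and every production mentioning them.

S -> c | b S | a A; A -> c | a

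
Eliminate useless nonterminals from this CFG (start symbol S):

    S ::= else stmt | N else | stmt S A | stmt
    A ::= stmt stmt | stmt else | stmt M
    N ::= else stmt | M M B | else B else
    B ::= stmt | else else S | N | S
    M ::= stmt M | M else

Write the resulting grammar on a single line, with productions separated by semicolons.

S ::= else stmt | N else | stmt S A | stmt; A ::= stmt stmt | stmt else; N ::= else stmt | else B else; B ::= stmt | else else S | N | S

Generating nonterminals: {A, B, N, S}.
Reachable from S after that: {A, B, N, S}.
Removed useless symbols: {M} and every production mentioning them.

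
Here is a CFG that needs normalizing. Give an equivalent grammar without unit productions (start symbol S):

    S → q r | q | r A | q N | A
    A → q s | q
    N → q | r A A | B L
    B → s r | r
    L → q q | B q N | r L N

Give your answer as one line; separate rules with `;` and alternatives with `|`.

Unit pairs: S ⇒* {A}.
For every A with A ⇒* B via unit rules, add B's non-unit alternatives to A; then delete every rule of the form X → Y.

S → q r | q | r A | q N | q s; A → q s | q; N → q | r A A | B L; B → s r | r; L → q q | B q N | r L N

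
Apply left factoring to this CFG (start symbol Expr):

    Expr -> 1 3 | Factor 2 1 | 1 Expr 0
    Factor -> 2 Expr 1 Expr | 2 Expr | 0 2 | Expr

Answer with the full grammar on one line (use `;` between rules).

Expr has alternatives sharing prefix '1': factor to Expr → 1 Expr1 with Expr1 → 3 | Expr 0.
Factor has alternatives sharing prefix '2 Expr': factor to Factor → 2 Expr Factor1 with Factor1 → 1 Expr | ε.

Expr -> Factor 2 1 | 1 Expr1; Factor -> 0 2 | Expr | 2 Expr Factor1; Expr1 -> 3 | Expr 0; Factor1 -> 1 Expr | ε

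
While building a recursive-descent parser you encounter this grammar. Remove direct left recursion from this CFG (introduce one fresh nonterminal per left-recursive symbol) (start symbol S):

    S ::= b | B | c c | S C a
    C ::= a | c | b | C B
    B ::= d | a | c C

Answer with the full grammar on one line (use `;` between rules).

S ::= b S' | B S' | c c S'; C ::= a C' | c C' | b C'; B ::= d | a | c C; S' ::= C a S' | ε; C' ::= B C' | ε

S, C are directly left-recursive.
For S: α = {C a}, β = {b, B, c c}. Rewrite as S → β S' and S' → α S' | ε.
For C: α = {B}, β = {a, c, b}. Rewrite as C → β C' and C' → α C' | ε.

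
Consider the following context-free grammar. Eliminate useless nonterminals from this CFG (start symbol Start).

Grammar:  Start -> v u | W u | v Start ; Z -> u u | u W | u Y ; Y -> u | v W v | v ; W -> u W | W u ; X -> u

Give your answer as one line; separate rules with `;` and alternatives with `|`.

Start -> v u | v Start

Generating nonterminals: {Start, X, Y, Z}.
Reachable from Start after that: {Start}.
Removed useless symbols: {W, X, Y, Z} and every production mentioning them.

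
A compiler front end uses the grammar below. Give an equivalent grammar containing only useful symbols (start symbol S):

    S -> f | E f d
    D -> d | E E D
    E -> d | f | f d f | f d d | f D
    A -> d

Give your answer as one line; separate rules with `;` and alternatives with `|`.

Generating nonterminals: {A, D, E, S}.
Reachable from S after that: {D, E, S}.
Removed useless symbols: {A} and every production mentioning them.

S -> f | E f d; D -> d | E E D; E -> d | f | f d f | f d d | f D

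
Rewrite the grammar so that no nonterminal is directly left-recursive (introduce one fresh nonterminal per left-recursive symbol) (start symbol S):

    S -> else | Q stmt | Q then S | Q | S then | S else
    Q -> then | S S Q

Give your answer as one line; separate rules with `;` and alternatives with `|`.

S is directly left-recursive.
For S: α = {then, else}, β = {else, Q stmt, Q then S, Q}. Rewrite as S → β S' and S' → α S' | ε.

S -> else S' | Q stmt S' | Q then S S' | Q S'; Q -> then | S S Q; S' -> then S' | else S' | eps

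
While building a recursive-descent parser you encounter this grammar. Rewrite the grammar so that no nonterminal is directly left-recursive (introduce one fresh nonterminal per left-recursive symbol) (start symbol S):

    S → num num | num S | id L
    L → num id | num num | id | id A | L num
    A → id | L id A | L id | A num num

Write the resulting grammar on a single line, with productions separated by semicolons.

S → num num | num S | id L; L → num id L' | num num L' | id L' | id A L'; A → id A' | L id A A' | L id A'; L' → num L' | ε; A' → num num A' | ε

Directly left-recursive nonterminals: L, A.
For L: α = {num}, β = {num id, num num, id, id A}. Rewrite as L → β L' and L' → α L' | ε.
For A: α = {num num}, β = {id, L id A, L id}. Rewrite as A → β A' and A' → α A' | ε.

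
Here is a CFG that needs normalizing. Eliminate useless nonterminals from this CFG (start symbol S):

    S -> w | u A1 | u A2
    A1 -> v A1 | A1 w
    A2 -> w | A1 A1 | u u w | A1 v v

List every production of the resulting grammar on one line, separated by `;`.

S -> w | u A2; A2 -> w | u u w

Generating nonterminals: {A2, S}.
Reachable from S after that: {A2, S}.
Removed useless symbols: {A1} and every production mentioning them.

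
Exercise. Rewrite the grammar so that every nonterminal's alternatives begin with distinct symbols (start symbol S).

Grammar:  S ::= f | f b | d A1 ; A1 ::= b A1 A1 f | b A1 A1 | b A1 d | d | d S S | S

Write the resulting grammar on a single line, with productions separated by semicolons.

S ::= d A1 | f S'; A1 ::= S | b A1 A1' | d A1''; S' ::= ε | b; A1' ::= d | A1 A1'''; A1'' ::= ε | S S; A1''' ::= f | ε

S has alternatives sharing prefix 'f': factor to S → f S' with S' → ε | b.
A1 has alternatives sharing prefix 'b A1': factor to A1 → b A1 A1' with A1' → A1 f | A1 | d.
A1 has alternatives sharing prefix 'd': factor to A1 → d A1'' with A1'' → ε | S S.
A1' has alternatives sharing prefix 'A1': factor to A1' → A1 A1''' with A1''' → f | ε.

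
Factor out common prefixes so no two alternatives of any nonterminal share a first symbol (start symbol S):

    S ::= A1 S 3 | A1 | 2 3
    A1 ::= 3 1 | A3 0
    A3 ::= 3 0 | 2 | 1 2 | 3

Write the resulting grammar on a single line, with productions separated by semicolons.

S ::= 2 3 | A1 S'; A1 ::= 3 1 | A3 0; A3 ::= 2 | 1 2 | 3 A3'; S' ::= S 3 | ε; A3' ::= 0 | ε

S has alternatives sharing prefix 'A1': factor to S → A1 S' with S' → S 3 | ε.
A3 has alternatives sharing prefix '3': factor to A3 → 3 A3' with A3' → 0 | ε.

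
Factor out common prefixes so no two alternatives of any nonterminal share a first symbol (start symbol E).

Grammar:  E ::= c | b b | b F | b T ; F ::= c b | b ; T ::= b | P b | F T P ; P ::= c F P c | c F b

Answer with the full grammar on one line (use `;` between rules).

E has alternatives sharing prefix 'b': factor to E → b E' with E' → b | F | T.
P has alternatives sharing prefix 'c F': factor to P → c F P' with P' → P c | b.

E ::= c | b E'; F ::= c b | b; T ::= b | P b | F T P; P ::= c F P'; E' ::= b | F | T; P' ::= P c | b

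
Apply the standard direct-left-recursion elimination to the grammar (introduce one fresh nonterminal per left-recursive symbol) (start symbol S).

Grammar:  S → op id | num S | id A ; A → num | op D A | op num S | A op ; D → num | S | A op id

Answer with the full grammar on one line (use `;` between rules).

S → op id | num S | id A; A → num A' | op D A A' | op num S A'; D → num | S | A op id; A' → op A' | ε

Directly left-recursive nonterminal: A.
For A: α = {op}, β = {num, op D A, op num S}. Rewrite as A → β A' and A' → α A' | ε.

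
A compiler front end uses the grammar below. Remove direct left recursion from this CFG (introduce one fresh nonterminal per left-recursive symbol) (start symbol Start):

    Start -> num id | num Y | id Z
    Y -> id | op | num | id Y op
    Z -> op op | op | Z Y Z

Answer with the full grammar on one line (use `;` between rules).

Start -> num id | num Y | id Z; Y -> id | op | num | id Y op; Z -> op op Z1 | op Z1; Z1 -> Y Z Z1 | ε

Directly left-recursive nonterminal: Z.
For Z: α = {Y Z}, β = {op op, op}. Rewrite as Z → β Z1 and Z1 → α Z1 | ε.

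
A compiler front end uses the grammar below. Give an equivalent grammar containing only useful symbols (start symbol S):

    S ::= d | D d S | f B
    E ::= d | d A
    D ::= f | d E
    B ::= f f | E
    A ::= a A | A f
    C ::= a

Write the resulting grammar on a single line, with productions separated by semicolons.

Generating nonterminals: {B, C, D, E, S}.
Reachable from S after that: {B, D, E, S}.
Removed useless symbols: {A, C} and every production mentioning them.

S ::= d | D d S | f B; E ::= d; D ::= f | d E; B ::= f f | E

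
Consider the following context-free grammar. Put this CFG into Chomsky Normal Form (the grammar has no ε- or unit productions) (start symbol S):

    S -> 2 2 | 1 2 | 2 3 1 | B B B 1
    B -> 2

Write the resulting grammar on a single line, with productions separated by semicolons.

Introduce a nonterminal for each terminal appearing in a rule of length ≥ 2: X1 → 2, X2 → 1, X3 → 3.
Binarize each right-hand side of length ≥ 3 by chaining fresh nonterminals (Y1, Y2, …): affected rules were S → X1 X3 X2; S → B B B X2.

S -> X1 X1 | X2 X1 | X1 Y1 | B Y2; B -> 2; X1 -> 2; X2 -> 1; X3 -> 3; Y1 -> X3 X2; Y2 -> B Y3; Y3 -> B X2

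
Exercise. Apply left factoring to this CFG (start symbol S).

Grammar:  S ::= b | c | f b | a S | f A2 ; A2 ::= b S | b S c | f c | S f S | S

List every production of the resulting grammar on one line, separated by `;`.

S ::= b | c | a S | f S'; A2 ::= f c | b S A2' | S A2''; S' ::= b | A2; A2' ::= ε | c; A2'' ::= f S | ε

S has alternatives sharing prefix 'f': factor to S → f S' with S' → b | A2.
A2 has alternatives sharing prefix 'b S': factor to A2 → b S A2' with A2' → ε | c.
A2 has alternatives sharing prefix 'S': factor to A2 → S A2'' with A2'' → f S | ε.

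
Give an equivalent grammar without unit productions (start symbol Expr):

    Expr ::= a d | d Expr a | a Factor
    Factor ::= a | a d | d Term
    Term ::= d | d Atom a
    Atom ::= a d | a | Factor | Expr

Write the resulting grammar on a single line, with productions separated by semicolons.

Expr ::= a d | d Expr a | a Factor; Factor ::= a | a d | d Term; Term ::= d | d Atom a; Atom ::= a d | a | d Term | d Expr a | a Factor

Unit pairs: Atom ⇒* {Expr, Factor}.
For every A with A ⇒* B via unit rules, add B's non-unit alternatives to A; then delete every rule of the form X → Y.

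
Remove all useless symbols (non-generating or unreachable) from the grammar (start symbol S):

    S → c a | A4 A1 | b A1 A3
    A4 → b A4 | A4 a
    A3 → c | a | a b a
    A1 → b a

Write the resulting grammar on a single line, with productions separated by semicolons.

S → c a | b A1 A3; A3 → c | a | a b a; A1 → b a

Generating nonterminals: {A1, A3, S}.
Reachable from S after that: {A1, A3, S}.
Removed useless symbols: {A4} and every production mentioning them.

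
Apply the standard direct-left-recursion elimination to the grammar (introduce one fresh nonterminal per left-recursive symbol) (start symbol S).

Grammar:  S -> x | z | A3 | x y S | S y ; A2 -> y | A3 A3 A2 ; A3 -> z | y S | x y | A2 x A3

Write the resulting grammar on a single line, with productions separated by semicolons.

S -> x S' | z S' | A3 S' | x y S S'; A2 -> y | A3 A3 A2; A3 -> z | y S | x y | A2 x A3; S' -> y S' | ε

S is directly left-recursive.
For S: α = {y}, β = {x, z, A3, x y S}. Rewrite as S → β S' and S' → α S' | ε.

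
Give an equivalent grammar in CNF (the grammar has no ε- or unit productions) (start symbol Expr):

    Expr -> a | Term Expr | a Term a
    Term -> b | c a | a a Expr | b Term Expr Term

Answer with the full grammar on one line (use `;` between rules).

Expr -> a | Term Expr | X1 Y1; Term -> b | X2 X1 | X1 Y2 | X3 Y3; X1 -> a; X2 -> c; X3 -> b; Y1 -> Term X1; Y2 -> X1 Expr; Y3 -> Term Y4; Y4 -> Expr Term

Introduce a nonterminal for each terminal appearing in a rule of length ≥ 2: X1 → a, X2 → c, X3 → b.
Binarize each right-hand side of length ≥ 3 by chaining fresh nonterminals (Y1, Y2, …): affected rules were Expr → X1 Term X1; Term → X1 X1 Expr; Term → X3 Term Expr Term.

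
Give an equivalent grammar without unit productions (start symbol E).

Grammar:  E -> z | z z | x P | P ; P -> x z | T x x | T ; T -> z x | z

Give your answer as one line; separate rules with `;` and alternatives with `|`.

E -> z | z z | x P | x z | T x x | z x; P -> x z | T x x | z x | z; T -> z x | z

Unit pairs: E ⇒* {P, T}; P ⇒* {T}.
Replace each nonterminal's rules with the union of the non-unit rules of every nonterminal it unit-derives.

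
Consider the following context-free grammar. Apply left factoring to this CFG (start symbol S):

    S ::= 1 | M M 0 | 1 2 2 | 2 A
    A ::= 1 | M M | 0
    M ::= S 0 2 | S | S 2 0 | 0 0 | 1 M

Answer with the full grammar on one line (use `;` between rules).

S has alternatives sharing prefix '1': factor to S → 1 S' with S' → ε | 2 2.
M has alternatives sharing prefix 'S': factor to M → S M' with M' → 0 2 | ε | 2 0.

S ::= M M 0 | 2 A | 1 S'; A ::= 1 | M M | 0; M ::= 0 0 | 1 M | S M'; S' ::= ε | 2 2; M' ::= 0 2 | ε | 2 0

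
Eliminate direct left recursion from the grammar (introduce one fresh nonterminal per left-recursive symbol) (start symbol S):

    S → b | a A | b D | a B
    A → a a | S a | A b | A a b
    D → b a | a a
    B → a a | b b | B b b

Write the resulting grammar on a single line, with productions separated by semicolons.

Left recursion appears on A, B.
For A: α = {b, a b}, β = {a a, S a}. Rewrite as A → β A' and A' → α A' | ε.
For B: α = {b b}, β = {a a, b b}. Rewrite as B → β B' and B' → α B' | ε.

S → b | a A | b D | a B; A → a a A' | S a A'; D → b a | a a; B → a a B' | b b B'; A' → b A' | a b A' | ε; B' → b b B' | ε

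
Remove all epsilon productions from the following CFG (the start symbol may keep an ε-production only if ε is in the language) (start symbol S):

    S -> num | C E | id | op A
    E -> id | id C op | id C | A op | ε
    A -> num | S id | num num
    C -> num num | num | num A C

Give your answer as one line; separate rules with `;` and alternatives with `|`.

S -> num | C E | C | id | op A; E -> id | id C op | id C | A op; A -> num | S id | num num; C -> num num | num | num A C

Nullable nonterminals: {E}.
ε ∉ L(G), so no ε-production is kept.
Expand every rule over subsets of its nullable positions: S → C E gives C E | C.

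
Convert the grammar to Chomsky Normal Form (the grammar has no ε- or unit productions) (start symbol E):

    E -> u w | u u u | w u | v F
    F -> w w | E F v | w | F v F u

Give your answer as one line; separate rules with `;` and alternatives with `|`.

E -> X1 X2 | X1 Y1 | X2 X1 | X3 F; F -> X2 X2 | E Y2 | w | F Y3; X1 -> u; X2 -> w; X3 -> v; Y1 -> X1 X1; Y2 -> F X3; Y3 -> X3 Y4; Y4 -> F X1

Introduce a nonterminal for each terminal appearing in a rule of length ≥ 2: X1 → u, X2 → w, X3 → v.
Binarize each right-hand side of length ≥ 3 by chaining fresh nonterminals (Y1, Y2, …): affected rules were E → X1 X1 X1; F → E F X3; F → F X3 F X1.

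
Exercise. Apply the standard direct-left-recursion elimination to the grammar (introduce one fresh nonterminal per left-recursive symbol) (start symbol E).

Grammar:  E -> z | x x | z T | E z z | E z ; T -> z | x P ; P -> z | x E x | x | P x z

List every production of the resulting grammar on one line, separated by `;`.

E -> z E' | x x E' | z T E'; T -> z | x P; P -> z P' | x E x P' | x P'; E' -> z z E' | z E' | epsilon; P' -> x z P' | epsilon

Left recursion appears on E, P.
For E: α = {z z, z}, β = {z, x x, z T}. Rewrite as E → β E' and E' → α E' | ε.
For P: α = {x z}, β = {z, x E x, x}. Rewrite as P → β P' and P' → α P' | ε.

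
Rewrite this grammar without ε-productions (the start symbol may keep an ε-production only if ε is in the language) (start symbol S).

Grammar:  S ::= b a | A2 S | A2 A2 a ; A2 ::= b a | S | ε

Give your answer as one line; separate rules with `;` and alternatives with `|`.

Nullable nonterminals: {A2}.
ε ∉ L(G), so no ε-production is kept.
For each production, add variants omitting each subset of nullable occurrences: S → A2 A2 a gives A2 A2 a | A2 a | a.

S ::= b a | A2 S | A2 A2 a | A2 a | a; A2 ::= b a | S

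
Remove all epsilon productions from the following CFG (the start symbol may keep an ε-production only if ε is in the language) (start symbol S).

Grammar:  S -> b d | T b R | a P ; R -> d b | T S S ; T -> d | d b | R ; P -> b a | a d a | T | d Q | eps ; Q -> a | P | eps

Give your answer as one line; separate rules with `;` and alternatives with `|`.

Nullable nonterminals: {P, Q}.
ε ∉ L(G), so no ε-production is kept.
Expand every rule over subsets of its nullable positions: S → a P gives a P | a. P → d Q gives d Q | d.

S -> b d | T b R | a P | a; R -> d b | T S S; T -> d | d b | R; P -> b a | a d a | T | d Q | d; Q -> a | P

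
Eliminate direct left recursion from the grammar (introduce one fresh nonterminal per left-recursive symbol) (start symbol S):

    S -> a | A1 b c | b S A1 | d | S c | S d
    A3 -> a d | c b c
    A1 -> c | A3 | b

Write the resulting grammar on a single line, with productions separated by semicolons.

S is directly left-recursive.
For S: α = {c, d}, β = {a, A1 b c, b S A1, d}. Rewrite as S → β S' and S' → α S' | ε.

S -> a S' | A1 b c S' | b S A1 S' | d S'; A3 -> a d | c b c; A1 -> c | A3 | b; S' -> c S' | d S' | ε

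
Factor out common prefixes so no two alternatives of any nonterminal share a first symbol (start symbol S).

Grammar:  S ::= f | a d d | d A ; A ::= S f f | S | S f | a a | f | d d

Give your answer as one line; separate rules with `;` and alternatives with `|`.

S ::= f | a d d | d A; A ::= a a | f | d d | S A'; A' ::= ε | f A''; A'' ::= f | ε

A has alternatives sharing prefix 'S': factor to A → S A' with A' → f f | ε | f.
A' has alternatives sharing prefix 'f': factor to A' → f A'' with A'' → f | ε.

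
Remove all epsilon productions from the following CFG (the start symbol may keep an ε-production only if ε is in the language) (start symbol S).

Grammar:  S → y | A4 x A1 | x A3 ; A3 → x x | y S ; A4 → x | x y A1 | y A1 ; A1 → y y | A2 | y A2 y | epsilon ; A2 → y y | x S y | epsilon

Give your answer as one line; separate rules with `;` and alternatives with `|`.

S → y | A4 x A1 | A4 x | x A3; A3 → x x | y S; A4 → x | x y A1 | x y | y A1 | y; A1 → y y | A2 | y A2 y; A2 → y y | x S y

The nullable symbols are {A1, A2}.
ε ∉ L(G), so no ε-production is kept.
For each production, add variants omitting each subset of nullable occurrences: S → A4 x A1 gives A4 x A1 | A4 x. A4 → x y A1 gives x y A1 | x y. A4 → y A1 gives y A1 | y.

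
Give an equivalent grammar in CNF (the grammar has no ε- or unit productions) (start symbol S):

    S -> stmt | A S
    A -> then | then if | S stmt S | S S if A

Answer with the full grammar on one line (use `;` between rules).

Introduce a nonterminal for each terminal appearing in a rule of length ≥ 2: X1 → then, X2 → if, X3 → stmt.
Binarize each right-hand side of length ≥ 3 by chaining fresh nonterminals (Y1, Y2, …): affected rules were A → S X3 S; A → S S X2 A.

S -> stmt | A S; A -> then | X1 X2 | S Y1 | S Y2; X1 -> then; X2 -> if; X3 -> stmt; Y1 -> X3 S; Y2 -> S Y3; Y3 -> X2 A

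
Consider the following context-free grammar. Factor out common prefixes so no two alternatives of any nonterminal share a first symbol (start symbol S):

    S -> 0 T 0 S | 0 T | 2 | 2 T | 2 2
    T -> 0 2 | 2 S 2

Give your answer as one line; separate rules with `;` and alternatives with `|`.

S has alternatives sharing prefix '2': factor to S → 2 S' with S' → ε | T | 2.
S has alternatives sharing prefix '0 T': factor to S → 0 T S'' with S'' → 0 S | ε.

S -> 2 S' | 0 T S''; T -> 0 2 | 2 S 2; S' -> epsilon | T | 2; S'' -> 0 S | epsilon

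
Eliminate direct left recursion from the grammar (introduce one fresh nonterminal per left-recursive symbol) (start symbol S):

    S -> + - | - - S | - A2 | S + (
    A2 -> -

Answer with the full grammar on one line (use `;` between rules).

S -> + - S' | - - S S' | - A2 S'; A2 -> -; S' -> + ( S' | ε

Left recursion appears on S.
For S: α = {+ (}, β = {+ -, - - S, - A2}. Rewrite as S → β S' and S' → α S' | ε.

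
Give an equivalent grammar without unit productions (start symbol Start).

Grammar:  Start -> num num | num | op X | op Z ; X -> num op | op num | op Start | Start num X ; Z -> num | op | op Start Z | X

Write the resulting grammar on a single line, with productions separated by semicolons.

Unit pairs: Z ⇒* {X}.
For each unit pair (A, B), copy every non-unit production of B to A, then drop all unit productions.

Start -> num num | num | op X | op Z; X -> num op | op num | op Start | Start num X; Z -> num | op | op Start Z | num op | op num | op Start | Start num X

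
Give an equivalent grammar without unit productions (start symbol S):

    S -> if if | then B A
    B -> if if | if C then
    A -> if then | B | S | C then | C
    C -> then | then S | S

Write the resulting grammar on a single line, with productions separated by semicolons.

S -> if if | then B A; B -> if if | if C then; A -> if if | if C then | then | then S | then B A | if then | C then; C -> then | then S | if if | then B A

Unit pairs: A ⇒* {B, C, S}; C ⇒* {S}.
For every A with A ⇒* B via unit rules, add B's non-unit alternatives to A; then delete every rule of the form X → Y.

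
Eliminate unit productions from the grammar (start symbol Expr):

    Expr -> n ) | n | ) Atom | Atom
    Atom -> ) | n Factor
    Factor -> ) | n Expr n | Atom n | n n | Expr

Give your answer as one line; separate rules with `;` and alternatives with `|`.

Expr -> ) | n Factor | n ) | n | ) Atom; Atom -> ) | n Factor; Factor -> ) | n Factor | n Expr n | Atom n | n n | n ) | n | ) Atom

Unit pairs: Expr ⇒* {Atom}; Factor ⇒* {Atom, Expr}.
For every A with A ⇒* B via unit rules, add B's non-unit alternatives to A; then delete every rule of the form X → Y.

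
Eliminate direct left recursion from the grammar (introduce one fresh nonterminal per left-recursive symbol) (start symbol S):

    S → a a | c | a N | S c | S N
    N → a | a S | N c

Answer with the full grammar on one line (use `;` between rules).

S, N are directly left-recursive.
For S: α = {c, N}, β = {a a, c, a N}. Rewrite as S → β S' and S' → α S' | ε.
For N: α = {c}, β = {a, a S}. Rewrite as N → β N' and N' → α N' | ε.

S → a a S' | c S' | a N S'; N → a N' | a S N'; S' → c S' | N S' | ε; N' → c N' | ε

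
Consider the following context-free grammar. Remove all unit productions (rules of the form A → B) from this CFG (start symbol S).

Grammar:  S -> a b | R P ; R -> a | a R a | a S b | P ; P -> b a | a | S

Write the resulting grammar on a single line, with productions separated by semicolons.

Unit pairs: P ⇒* {S}; R ⇒* {P, S}.
For every A with A ⇒* B via unit rules, add B's non-unit alternatives to A; then delete every rule of the form X → Y.

S -> a b | R P; R -> a b | R P | b a | a | a R a | a S b; P -> a b | R P | b a | a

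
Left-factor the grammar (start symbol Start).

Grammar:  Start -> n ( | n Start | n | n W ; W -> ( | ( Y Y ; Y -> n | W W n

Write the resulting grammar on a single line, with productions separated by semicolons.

Start -> n Start1; W -> ( W1; Y -> n | W W n; Start1 -> ( | Start | ε | W; W1 -> ε | Y Y

Start has alternatives sharing prefix 'n': factor to Start → n Start1 with Start1 → ( | Start | ε | W.
W has alternatives sharing prefix '(': factor to W → ( W1 with W1 → ε | Y Y.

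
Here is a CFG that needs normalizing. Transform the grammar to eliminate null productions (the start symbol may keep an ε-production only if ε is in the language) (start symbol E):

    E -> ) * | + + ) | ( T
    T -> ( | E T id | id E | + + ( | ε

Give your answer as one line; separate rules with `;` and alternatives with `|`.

E -> ) * | + + ) | ( T | (; T -> ( | E T id | E id | id E | + + (

Nullable set = {T}.
ε ∉ L(G), so no ε-production is kept.
Expand every rule over subsets of its nullable positions: E → ( T gives ( T | (. T → E T id gives E T id | E id.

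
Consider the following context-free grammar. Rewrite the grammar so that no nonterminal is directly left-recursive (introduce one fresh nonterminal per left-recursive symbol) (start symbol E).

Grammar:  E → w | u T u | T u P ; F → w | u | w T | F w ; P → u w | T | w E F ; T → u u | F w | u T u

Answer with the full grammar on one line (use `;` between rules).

Directly left-recursive nonterminal: F.
For F: α = {w}, β = {w, u, w T}. Rewrite as F → β F' and F' → α F' | ε.

E → w | u T u | T u P; F → w F' | u F' | w T F'; P → u w | T | w E F; T → u u | F w | u T u; F' → w F' | eps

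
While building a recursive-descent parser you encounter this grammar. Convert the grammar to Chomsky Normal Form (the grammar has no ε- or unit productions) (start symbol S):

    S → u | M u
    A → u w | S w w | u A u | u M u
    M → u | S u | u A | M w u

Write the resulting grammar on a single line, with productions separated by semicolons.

S → u | M X1; A → X1 X2 | S Y1 | X1 Y2 | X1 Y3; M → u | S X1 | X1 A | M Y4; X1 → u; X2 → w; Y1 → X2 X2; Y2 → A X1; Y3 → M X1; Y4 → X2 X1

Introduce a nonterminal for each terminal appearing in a rule of length ≥ 2: X1 → u, X2 → w.
Binarize each right-hand side of length ≥ 3 by chaining fresh nonterminals (Y1, Y2, …): affected rules were A → S X2 X2; A → X1 A X1; A → X1 M X1; M → M X2 X1.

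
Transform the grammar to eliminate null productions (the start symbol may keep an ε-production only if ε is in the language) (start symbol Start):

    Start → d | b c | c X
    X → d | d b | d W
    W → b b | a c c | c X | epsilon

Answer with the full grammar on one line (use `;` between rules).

Start → d | b c | c X; X → d | d b | d W; W → b b | a c c | c X

Nullable nonterminals: {W}.
ε ∉ L(G), so no ε-production is kept.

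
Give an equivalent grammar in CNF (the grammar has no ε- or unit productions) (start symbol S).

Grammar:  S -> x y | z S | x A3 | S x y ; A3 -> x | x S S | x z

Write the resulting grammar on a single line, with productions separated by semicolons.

S -> X1 X2 | X3 S | X1 A3 | S Y1; A3 -> x | X1 Y2 | X1 X3; X1 -> x; X2 -> y; X3 -> z; Y1 -> X1 X2; Y2 -> S S

Introduce a nonterminal for each terminal appearing in a rule of length ≥ 2: X1 → x, X2 → y, X3 → z.
Binarize each right-hand side of length ≥ 3 by chaining fresh nonterminals (Y1, Y2, …): affected rules were S → S X1 X2; A3 → X1 S S.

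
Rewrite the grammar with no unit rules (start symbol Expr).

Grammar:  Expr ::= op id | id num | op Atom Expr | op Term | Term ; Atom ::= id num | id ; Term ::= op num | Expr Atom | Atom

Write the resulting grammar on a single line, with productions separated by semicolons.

Unit pairs: Expr ⇒* {Atom, Term}; Term ⇒* {Atom}.
Replace each nonterminal's rules with the union of the non-unit rules of every nonterminal it unit-derives.

Expr ::= op num | Expr Atom | id num | id | op id | op Atom Expr | op Term; Atom ::= id num | id; Term ::= op num | Expr Atom | id num | id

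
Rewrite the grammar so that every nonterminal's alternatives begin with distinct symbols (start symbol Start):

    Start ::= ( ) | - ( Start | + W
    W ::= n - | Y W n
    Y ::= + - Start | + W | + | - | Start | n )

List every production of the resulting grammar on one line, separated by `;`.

Start ::= ( ) | - ( Start | + W; W ::= n - | Y W n; Y ::= - | Start | n ) | + Y1; Y1 ::= - Start | W | ε

Y has alternatives sharing prefix '+': factor to Y → + Y1 with Y1 → - Start | W | ε.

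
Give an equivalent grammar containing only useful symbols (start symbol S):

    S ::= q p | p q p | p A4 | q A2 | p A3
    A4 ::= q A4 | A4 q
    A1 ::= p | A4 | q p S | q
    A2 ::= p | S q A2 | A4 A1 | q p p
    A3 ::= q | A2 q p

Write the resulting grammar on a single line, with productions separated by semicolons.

Generating nonterminals: {A1, A2, A3, S}.
Reachable from S after that: {A2, A3, S}.
Removed useless symbols: {A1, A4} and every production mentioning them.

S ::= q p | p q p | q A2 | p A3; A2 ::= p | S q A2 | q p p; A3 ::= q | A2 q p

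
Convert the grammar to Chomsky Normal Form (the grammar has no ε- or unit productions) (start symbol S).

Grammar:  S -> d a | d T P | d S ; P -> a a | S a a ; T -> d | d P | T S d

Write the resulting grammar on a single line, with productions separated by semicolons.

S -> X1 X2 | X1 Y1 | X1 S; P -> X2 X2 | S Y2; T -> d | X1 P | T Y3; X1 -> d; X2 -> a; Y1 -> T P; Y2 -> X2 X2; Y3 -> S X1

Introduce a nonterminal for each terminal appearing in a rule of length ≥ 2: X1 → d, X2 → a.
Binarize each right-hand side of length ≥ 3 by chaining fresh nonterminals (Y1, Y2, …): affected rules were S → X1 T P; P → S X2 X2; T → T S X1.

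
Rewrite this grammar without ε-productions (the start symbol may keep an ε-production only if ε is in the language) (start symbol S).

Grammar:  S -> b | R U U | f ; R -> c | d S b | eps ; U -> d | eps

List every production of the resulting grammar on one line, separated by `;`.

Nullable nonterminals: {R, S, U}.
ε ∈ L(G) since S is nullable, so keep S → ε.
Expand every rule over subsets of its nullable positions: S → R U U gives R U U | R U | R | U U | U. R → d S b gives d S b | d b.

S -> b | R U U | R U | R | U U | U | f | ε; R -> c | d S b | d b; U -> d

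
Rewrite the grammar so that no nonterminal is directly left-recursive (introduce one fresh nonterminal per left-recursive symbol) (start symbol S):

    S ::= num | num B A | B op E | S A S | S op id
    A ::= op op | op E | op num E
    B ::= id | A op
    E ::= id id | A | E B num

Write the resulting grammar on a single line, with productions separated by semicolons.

S ::= num S' | num B A S' | B op E S'; A ::= op op | op E | op num E; B ::= id | A op; E ::= id id E' | A E'; S' ::= A S S' | op id S' | ε; E' ::= B num E' | ε

Left recursion appears on S, E.
For S: α = {A S, op id}, β = {num, num B A, B op E}. Rewrite as S → β S' and S' → α S' | ε.
For E: α = {B num}, β = {id id, A}. Rewrite as E → β E' and E' → α E' | ε.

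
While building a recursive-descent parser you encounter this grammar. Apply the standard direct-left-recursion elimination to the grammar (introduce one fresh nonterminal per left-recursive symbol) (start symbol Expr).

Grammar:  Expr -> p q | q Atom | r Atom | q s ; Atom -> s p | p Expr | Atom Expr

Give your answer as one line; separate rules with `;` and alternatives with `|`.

Directly left-recursive nonterminal: Atom.
For Atom: α = {Expr}, β = {s p, p Expr}. Rewrite as Atom → β Atom1 and Atom1 → α Atom1 | ε.

Expr -> p q | q Atom | r Atom | q s; Atom -> s p Atom1 | p Expr Atom1; Atom1 -> Expr Atom1 | ε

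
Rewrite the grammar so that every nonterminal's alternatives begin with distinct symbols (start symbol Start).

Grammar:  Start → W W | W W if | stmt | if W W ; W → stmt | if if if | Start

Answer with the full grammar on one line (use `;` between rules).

Start → stmt | if W W | W W Start1; W → stmt | if if if | Start; Start1 → ε | if

Start has alternatives sharing prefix 'W W': factor to Start → W W Start1 with Start1 → ε | if.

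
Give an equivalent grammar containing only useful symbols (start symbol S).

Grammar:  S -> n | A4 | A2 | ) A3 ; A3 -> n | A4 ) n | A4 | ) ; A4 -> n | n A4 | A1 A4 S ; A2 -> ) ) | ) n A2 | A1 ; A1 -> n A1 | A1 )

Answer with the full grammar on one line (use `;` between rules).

Generating nonterminals: {A2, A3, A4, S}.
Reachable from S after that: {A2, A3, A4, S}.
Removed useless symbols: {A1} and every production mentioning them.

S -> n | A4 | A2 | ) A3; A3 -> n | A4 ) n | A4 | ); A4 -> n | n A4; A2 -> ) ) | ) n A2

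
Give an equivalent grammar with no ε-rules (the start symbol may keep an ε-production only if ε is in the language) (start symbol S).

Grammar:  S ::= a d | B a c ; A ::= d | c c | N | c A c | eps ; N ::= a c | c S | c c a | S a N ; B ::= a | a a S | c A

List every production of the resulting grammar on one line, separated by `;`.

S ::= a d | B a c; A ::= d | c c | N | c A c; N ::= a c | c S | c c a | S a N; B ::= a | a a S | c A | c

The nullable symbols are {A}.
ε ∉ L(G), so no ε-production is kept.
For each production, add variants omitting each subset of nullable occurrences: B → c A gives c A | c.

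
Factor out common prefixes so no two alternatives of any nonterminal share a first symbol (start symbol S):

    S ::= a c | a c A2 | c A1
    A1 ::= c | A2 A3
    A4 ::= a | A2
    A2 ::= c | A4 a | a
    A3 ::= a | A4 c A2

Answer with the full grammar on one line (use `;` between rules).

S has alternatives sharing prefix 'a c': factor to S → a c S' with S' → ε | A2.

S ::= c A1 | a c S'; A1 ::= c | A2 A3; A4 ::= a | A2; A2 ::= c | A4 a | a; A3 ::= a | A4 c A2; S' ::= ε | A2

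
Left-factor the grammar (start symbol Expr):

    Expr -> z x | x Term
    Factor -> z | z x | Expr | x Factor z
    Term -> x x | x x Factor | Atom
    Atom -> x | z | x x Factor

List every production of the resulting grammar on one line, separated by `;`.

Factor has alternatives sharing prefix 'z': factor to Factor → z Factor1 with Factor1 → ε | x.
Term has alternatives sharing prefix 'x x': factor to Term → x x Term1 with Term1 → ε | Factor.
Atom has alternatives sharing prefix 'x': factor to Atom → x Atom1 with Atom1 → ε | x Factor.

Expr -> z x | x Term; Factor -> Expr | x Factor z | z Factor1; Term -> Atom | x x Term1; Atom -> z | x Atom1; Factor1 -> ε | x; Term1 -> ε | Factor; Atom1 -> ε | x Factor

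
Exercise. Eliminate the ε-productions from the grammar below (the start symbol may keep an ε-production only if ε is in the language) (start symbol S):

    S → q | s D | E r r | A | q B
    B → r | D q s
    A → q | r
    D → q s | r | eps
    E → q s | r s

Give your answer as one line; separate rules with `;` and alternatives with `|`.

S → q | s D | s | E r r | A | q B; B → r | D q s | q s; A → q | r; D → q s | r; E → q s | r s

Nullable nonterminals: {D}.
ε ∉ L(G), so no ε-production is kept.
Expand every rule over subsets of its nullable positions: S → s D gives s D | s. B → D q s gives D q s | q s.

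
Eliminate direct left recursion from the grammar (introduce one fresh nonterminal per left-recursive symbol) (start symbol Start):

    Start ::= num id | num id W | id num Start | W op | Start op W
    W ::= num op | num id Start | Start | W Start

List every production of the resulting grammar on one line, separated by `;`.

Start, W are directly left-recursive.
For Start: α = {op W}, β = {num id, num id W, id num Start, W op}. Rewrite as Start → β Start1 and Start1 → α Start1 | ε.
For W: α = {Start}, β = {num op, num id Start, Start}. Rewrite as W → β W1 and W1 → α W1 | ε.

Start ::= num id Start1 | num id W Start1 | id num Start Start1 | W op Start1; W ::= num op W1 | num id Start W1 | Start W1; Start1 ::= op W Start1 | ε; W1 ::= Start W1 | ε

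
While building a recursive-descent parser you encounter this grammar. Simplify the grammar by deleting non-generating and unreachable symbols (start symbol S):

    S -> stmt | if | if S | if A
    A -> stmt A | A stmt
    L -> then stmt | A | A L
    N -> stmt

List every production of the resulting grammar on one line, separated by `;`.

S -> stmt | if | if S

Generating nonterminals: {L, N, S}.
Reachable from S after that: {S}.
Removed useless symbols: {A, L, N} and every production mentioning them.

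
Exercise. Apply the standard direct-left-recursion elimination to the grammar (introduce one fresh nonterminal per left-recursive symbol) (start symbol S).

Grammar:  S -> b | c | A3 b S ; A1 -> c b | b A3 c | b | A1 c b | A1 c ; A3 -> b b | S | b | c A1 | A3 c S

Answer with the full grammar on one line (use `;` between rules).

Left recursion appears on A1, A3.
For A1: α = {c b, c}, β = {c b, b A3 c, b}. Rewrite as A1 → β A1' and A1' → α A1' | ε.
For A3: α = {c S}, β = {b b, S, b, c A1}. Rewrite as A3 → β A3' and A3' → α A3' | ε.

S -> b | c | A3 b S; A1 -> c b A1' | b A3 c A1' | b A1'; A3 -> b b A3' | S A3' | b A3' | c A1 A3'; A1' -> c b A1' | c A1' | ε; A3' -> c S A3' | ε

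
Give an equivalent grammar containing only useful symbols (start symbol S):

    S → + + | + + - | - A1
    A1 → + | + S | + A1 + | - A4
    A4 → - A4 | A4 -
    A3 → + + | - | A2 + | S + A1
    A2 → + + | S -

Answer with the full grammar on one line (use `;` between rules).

S → + + | + + - | - A1; A1 → + | + S | + A1 +

Generating nonterminals: {A1, A2, A3, S}.
Reachable from S after that: {A1, S}.
Removed useless symbols: {A2, A3, A4} and every production mentioning them.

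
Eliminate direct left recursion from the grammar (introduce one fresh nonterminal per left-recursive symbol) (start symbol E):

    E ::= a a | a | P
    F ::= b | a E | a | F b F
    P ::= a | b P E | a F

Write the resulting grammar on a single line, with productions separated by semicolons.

Left recursion appears on F.
For F: α = {b F}, β = {b, a E, a}. Rewrite as F → β F' and F' → α F' | ε.

E ::= a a | a | P; F ::= b F' | a E F' | a F'; P ::= a | b P E | a F; F' ::= b F F' | eps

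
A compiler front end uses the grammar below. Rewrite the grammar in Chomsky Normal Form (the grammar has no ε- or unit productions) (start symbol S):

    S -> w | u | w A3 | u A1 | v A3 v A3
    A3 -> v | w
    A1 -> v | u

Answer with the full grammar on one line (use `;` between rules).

S -> w | u | X1 A3 | X2 A1 | X3 Y1; A3 -> v | w; A1 -> v | u; X1 -> w; X2 -> u; X3 -> v; Y1 -> A3 Y2; Y2 -> X3 A3

Introduce a nonterminal for each terminal appearing in a rule of length ≥ 2: X1 → w, X2 → u, X3 → v.
Binarize each right-hand side of length ≥ 3 by chaining fresh nonterminals (Y1, Y2, …): affected rules were S → X3 A3 X3 A3.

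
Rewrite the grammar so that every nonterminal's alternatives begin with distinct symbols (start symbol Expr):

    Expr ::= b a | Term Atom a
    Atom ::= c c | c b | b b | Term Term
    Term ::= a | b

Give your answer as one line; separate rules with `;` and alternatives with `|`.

Atom has alternatives sharing prefix 'c': factor to Atom → c Atom1 with Atom1 → c | b.

Expr ::= b a | Term Atom a; Atom ::= b b | Term Term | c Atom1; Term ::= a | b; Atom1 ::= c | b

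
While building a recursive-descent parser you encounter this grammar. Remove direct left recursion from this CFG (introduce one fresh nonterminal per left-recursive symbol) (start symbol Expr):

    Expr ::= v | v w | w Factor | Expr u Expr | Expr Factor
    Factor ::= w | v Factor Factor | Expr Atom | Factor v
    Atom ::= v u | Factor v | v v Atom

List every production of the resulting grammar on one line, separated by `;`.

Expr ::= v Expr1 | v w Expr1 | w Factor Expr1; Factor ::= w Factor1 | v Factor Factor Factor1 | Expr Atom Factor1; Atom ::= v u | Factor v | v v Atom; Expr1 ::= u Expr Expr1 | Factor Expr1 | ε; Factor1 ::= v Factor1 | ε

Expr, Factor are directly left-recursive.
For Expr: α = {u Expr, Factor}, β = {v, v w, w Factor}. Rewrite as Expr → β Expr1 and Expr1 → α Expr1 | ε.
For Factor: α = {v}, β = {w, v Factor Factor, Expr Atom}. Rewrite as Factor → β Factor1 and Factor1 → α Factor1 | ε.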